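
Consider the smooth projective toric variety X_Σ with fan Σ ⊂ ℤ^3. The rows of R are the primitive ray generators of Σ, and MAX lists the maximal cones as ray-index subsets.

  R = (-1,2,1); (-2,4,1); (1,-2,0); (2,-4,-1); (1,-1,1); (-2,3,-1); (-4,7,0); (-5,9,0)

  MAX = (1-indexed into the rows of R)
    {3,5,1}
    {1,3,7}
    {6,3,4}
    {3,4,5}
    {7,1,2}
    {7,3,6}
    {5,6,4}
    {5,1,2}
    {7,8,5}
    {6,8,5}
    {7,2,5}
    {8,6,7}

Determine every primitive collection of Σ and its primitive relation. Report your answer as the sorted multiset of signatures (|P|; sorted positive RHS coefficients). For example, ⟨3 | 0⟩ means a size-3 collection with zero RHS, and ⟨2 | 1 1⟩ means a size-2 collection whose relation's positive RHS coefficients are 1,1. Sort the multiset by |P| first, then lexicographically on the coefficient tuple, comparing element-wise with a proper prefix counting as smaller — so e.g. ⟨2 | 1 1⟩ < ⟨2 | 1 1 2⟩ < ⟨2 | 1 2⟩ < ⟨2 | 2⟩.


Minimal non-faces — 14 found among 8 rays, 12 max cones:

  • {2,4}:  v_{2} + v_{4} = 0  ⟹  sig = ⟨2 | 0⟩
  • {1,4}:  v_{1} + v_{4} = v_{3}  ⟹  sig = ⟨2 | 1⟩
  • {2,3}:  v_{2} + v_{3} = v_{1}  ⟹  sig = ⟨2 | 1⟩
  • {2,6}:  v_{2} + v_{6} = v_{7}  ⟹  sig = ⟨2 | 1⟩
  • {3,8}:  v_{3} + v_{8} = v_{7}  ⟹  sig = ⟨2 | 1⟩
  • {4,7}:  v_{4} + v_{7} = v_{6}  ⟹  sig = ⟨2 | 1⟩
  • {1,6}:  v_{1} + v_{6} = v_{3} + v_{7}  ⟹  sig = ⟨2 | 1 1⟩
  • {1,8}:  v_{1} + v_{8} = v_{2} + v_{7}  ⟹  sig = ⟨2 | 1 1⟩
  • {2,8}:  v_{2} + v_{8} = v_{5} + 2·v_{7}  ⟹  sig = ⟨2 | 1 2⟩
  • {4,8}:  v_{4} + v_{8} = v_{5} + 2·v_{6}  ⟹  sig = ⟨2 | 1 2⟩
  • {3,5,6}:  v_{3} + v_{5} + v_{6} = 0  ⟹  sig = ⟨3 | 0⟩
  • {3,5,7}:  v_{3} + v_{5} + v_{7} = v_{2}  ⟹  sig = ⟨3 | 1⟩
  • {5,6,7}:  v_{5} + v_{6} + v_{7} = v_{8}  ⟹  sig = ⟨3 | 1⟩
  • {1,5,7}:  v_{1} + v_{5} + v_{7} = 2·v_{2}  ⟹  sig = ⟨3 | 2⟩

Hence PRS(X_Σ) =
    |P|=2: 10 collections, coeffs (), (1), (1), (1), (1), (1), (1,1), (1,1), (1,2), (1,2)
    |P|=3: 4 collections, coeffs (), (1), (1), (2)


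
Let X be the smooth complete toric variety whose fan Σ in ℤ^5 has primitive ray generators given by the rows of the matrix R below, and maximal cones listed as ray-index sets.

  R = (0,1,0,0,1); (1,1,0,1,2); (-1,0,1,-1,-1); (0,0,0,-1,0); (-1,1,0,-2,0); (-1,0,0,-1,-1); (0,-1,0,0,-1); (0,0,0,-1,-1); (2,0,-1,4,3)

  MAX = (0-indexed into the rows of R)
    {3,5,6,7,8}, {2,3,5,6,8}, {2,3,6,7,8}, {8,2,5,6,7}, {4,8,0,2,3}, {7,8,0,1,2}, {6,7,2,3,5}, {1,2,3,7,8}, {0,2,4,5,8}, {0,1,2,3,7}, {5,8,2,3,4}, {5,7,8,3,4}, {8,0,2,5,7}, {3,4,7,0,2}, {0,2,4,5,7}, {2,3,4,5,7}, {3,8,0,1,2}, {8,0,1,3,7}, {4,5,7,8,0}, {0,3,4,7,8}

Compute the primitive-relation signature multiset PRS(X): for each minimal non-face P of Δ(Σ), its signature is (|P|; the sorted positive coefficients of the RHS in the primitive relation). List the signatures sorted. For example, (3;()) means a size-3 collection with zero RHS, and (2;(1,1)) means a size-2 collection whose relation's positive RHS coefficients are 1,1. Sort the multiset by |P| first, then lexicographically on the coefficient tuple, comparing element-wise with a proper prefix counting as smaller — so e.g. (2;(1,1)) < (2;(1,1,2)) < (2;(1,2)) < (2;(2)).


|primitive collections| = 9. Relations:

  {0,6}:  v_{0} + v_{6} = 0  →  sig = (2;())
  {1,5}:  v_{1} + v_{5} = v_{0}  →  sig = (2;(1))
  {4,6}:  v_{4} + v_{6} = v_{3} + v_{5}  →  sig = (2;(1,1))
  {1,6}:  v_{1} + v_{6} = v_{2} + v_{3} + v_{7} + v_{8}  →  sig = (2;(1,1,1,1))
  {1,4}:  v_{1} + v_{4} = 2·v_{0} + v_{3}  →  sig = (2;(1,2))
  {0,3,5}:  v_{0} + v_{3} + v_{5} = v_{4}  →  sig = (3;(1))
  {2,4,7,8}:  v_{2} + v_{4} + v_{7} + v_{8} = v_{0}  →  sig = (4;(1))
  {2,3,5,7,8}:  v_{2} + v_{3} + v_{5} + v_{7} + v_{8} = 0  →  sig = (5;())
  {0,2,3,7,8}:  v_{0} + v_{2} + v_{3} + v_{7} + v_{8} = v_{1}  →  sig = (5;(1))

Signatures (|P|; sorted positive RHS coefficients), sorted:
    |P|=2: 5 collections, coeffs (), (1), (1,1), (1,1,1,1), (1,2)
    |P|=3: 1 collection, coeffs (1)
    |P|=4: 1 collection, coeffs (1)
    |P|=5: 2 collections, coeffs (), (1)


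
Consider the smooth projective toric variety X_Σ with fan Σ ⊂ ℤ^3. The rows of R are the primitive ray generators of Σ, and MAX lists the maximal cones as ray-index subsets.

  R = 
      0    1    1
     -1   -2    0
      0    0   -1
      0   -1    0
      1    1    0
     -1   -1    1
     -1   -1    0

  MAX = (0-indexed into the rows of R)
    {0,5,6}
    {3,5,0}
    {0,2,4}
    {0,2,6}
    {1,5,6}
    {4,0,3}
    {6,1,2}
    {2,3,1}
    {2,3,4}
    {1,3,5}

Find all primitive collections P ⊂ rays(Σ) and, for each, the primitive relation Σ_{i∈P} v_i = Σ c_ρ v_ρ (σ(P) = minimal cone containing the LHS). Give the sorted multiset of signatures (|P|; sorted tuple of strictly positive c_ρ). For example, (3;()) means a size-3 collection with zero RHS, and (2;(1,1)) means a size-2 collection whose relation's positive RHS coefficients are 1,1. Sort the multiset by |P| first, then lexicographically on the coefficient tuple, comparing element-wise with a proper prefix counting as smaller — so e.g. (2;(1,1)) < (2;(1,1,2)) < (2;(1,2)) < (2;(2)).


7 minimal non-faces of Δ(Σ) (on 7 rays):

  {4,6}:  v_{4} + v_{6} = 0  ⇒ sig = (2;())
  {0,1}:  v_{0} + v_{1} = v_{5}  ⇒ sig = (2;(1))
  {1,4}:  v_{1} + v_{4} = v_{3}  ⇒ sig = (2;(1))
  {2,5}:  v_{2} + v_{5} = v_{6}  ⇒ sig = (2;(1))
  {3,6}:  v_{3} + v_{6} = v_{1}  ⇒ sig = (2;(1))
  {4,5}:  v_{4} + v_{5} = v_{0} + v_{3}  ⇒ sig = (2;(1,1))
  {0,2,3}:  v_{0} + v_{2} + v_{3} = 0  ⇒ sig = (3;())

Signatures (|P|; sorted positive RHS coefficients), sorted:
    (2;())
    (2;(1))
    (2;(1))
    (2;(1))
    (2;(1))
    (2;(1,1))
    (3;())


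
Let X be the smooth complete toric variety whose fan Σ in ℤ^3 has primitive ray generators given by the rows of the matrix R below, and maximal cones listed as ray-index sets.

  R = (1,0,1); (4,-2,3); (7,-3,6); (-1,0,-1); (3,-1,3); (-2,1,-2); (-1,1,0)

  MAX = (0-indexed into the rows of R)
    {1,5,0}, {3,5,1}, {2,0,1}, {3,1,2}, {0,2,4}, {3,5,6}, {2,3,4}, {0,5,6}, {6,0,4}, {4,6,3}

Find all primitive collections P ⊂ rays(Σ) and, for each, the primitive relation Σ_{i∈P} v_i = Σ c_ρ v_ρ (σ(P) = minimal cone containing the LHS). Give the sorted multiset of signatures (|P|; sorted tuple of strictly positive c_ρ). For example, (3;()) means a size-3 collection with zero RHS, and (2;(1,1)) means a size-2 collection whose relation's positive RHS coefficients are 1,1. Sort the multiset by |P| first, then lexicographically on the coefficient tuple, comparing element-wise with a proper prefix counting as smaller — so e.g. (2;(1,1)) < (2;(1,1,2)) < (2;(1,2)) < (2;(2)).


|primitive collections| = 6. Relations:

  P = {0,3}:  v_{0} + v_{3} = 0  ⇒ sig = (2;())
  P = {1,4}:  v_{1} + v_{4} = v_{2}  ⇒ sig = (2;(1))
  P = {1,6}:  v_{1} + v_{6} = v_{4}  ⇒ sig = (2;(1))
  P = {4,5}:  v_{4} + v_{5} = v_{0}  ⇒ sig = (2;(1))
  P = {2,5}:  v_{2} + v_{5} = v_{0} + v_{1}  ⇒ sig = (2;(1,1))
  P = {2,6}:  v_{2} + v_{6} = 2·v_{4}  ⇒ sig = (2;(2))

Sorted signature multiset PRS(X):
{ (2;()),  (2;(1)) ×3,  (2;(1,1)),  (2;(2)) }


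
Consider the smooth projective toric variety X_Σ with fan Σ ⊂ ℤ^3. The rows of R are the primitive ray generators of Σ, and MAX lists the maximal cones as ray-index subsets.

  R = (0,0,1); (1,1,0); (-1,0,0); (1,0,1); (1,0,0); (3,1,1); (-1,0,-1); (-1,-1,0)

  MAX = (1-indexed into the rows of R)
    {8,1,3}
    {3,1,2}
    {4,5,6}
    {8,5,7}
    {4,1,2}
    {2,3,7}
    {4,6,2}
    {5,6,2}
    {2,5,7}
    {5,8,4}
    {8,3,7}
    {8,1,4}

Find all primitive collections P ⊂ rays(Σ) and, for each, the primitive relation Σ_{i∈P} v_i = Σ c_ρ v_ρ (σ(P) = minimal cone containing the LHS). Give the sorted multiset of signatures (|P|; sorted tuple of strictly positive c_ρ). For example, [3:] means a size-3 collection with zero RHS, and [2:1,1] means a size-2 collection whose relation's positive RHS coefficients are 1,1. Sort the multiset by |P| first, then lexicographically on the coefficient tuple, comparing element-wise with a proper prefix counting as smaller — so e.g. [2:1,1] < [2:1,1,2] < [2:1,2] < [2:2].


11 minimal non-faces of Δ(Σ) (on 8 rays):

  • {2,8}:  v_{2} + v_{8} = 0  ⇒ sig = [2:]
  • {3,5}:  v_{3} + v_{5} = 0  ⇒ sig = [2:]
  • {4,7}:  v_{4} + v_{7} = 0  ⇒ sig = [2:]
  • {1,5}:  v_{1} + v_{5} = v_{4}  ⇒ sig = [2:1]
  • {1,7}:  v_{1} + v_{7} = v_{3}  ⇒ sig = [2:1]
  • {3,4}:  v_{3} + v_{4} = v_{1}  ⇒ sig = [2:1]
  • {3,6}:  v_{3} + v_{6} = v_{2} + v_{4}  ⇒ sig = [2:1,1]
  • {6,7}:  v_{6} + v_{7} = v_{2} + v_{5}  ⇒ sig = [2:1,1]
  • {6,8}:  v_{6} + v_{8} = v_{4} + v_{5}  ⇒ sig = [2:1,1]
  • {1,6}:  v_{1} + v_{6} = v_{2} + 2·v_{4}  ⇒ sig = [2:1,2]
  • {2,4,5}:  v_{2} + v_{4} + v_{5} = v_{6}  ⇒ sig = [3:1]

Hence PRS(X_Σ) =
    |P|=2: 10 collections, coeffs (), (), (), (1), (1), (1), (1,1), (1,1), (1,1), (1,2)
    |P|=3: 1 collection, coeffs (1)


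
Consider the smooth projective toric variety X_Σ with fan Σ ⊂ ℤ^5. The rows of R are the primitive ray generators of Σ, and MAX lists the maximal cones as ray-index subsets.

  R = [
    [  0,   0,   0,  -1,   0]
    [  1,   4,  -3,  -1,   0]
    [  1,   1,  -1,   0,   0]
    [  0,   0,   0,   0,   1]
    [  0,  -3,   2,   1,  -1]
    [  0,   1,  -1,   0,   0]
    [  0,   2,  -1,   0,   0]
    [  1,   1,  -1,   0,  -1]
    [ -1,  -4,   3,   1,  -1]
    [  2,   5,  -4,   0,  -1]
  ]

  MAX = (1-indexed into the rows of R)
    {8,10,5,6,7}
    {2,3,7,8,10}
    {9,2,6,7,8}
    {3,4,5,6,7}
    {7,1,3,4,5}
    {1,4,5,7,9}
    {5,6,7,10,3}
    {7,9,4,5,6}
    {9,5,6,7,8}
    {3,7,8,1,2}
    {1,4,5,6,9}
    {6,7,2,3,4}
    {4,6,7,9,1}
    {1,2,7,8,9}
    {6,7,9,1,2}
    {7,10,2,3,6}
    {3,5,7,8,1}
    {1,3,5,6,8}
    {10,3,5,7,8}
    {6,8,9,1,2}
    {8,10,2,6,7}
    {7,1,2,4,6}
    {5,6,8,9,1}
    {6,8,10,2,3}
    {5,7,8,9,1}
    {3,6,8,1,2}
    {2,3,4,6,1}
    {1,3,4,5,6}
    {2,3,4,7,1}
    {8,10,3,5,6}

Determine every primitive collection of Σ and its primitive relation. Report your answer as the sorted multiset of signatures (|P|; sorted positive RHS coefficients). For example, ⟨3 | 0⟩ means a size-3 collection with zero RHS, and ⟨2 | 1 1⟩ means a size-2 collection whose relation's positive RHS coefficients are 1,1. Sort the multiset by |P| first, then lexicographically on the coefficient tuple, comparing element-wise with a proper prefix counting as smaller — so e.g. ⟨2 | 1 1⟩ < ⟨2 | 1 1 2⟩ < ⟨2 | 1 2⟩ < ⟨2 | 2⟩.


|primitive collections| = 11. Relations:

  P={2,5}:  v_{2} + v_{5} = v_{8}  ⟹  sig = ⟨2 | 1⟩
  P={3,9}:  v_{3} + v_{9} = v_{5}  ⟹  sig = ⟨2 | 1⟩
  P={4,8}:  v_{4} + v_{8} = v_{3}  ⟹  sig = ⟨2 | 1⟩
  P={1,10}:  v_{1} + v_{10} = v_{2} + v_{8}  ⟹  sig = ⟨2 | 1 1⟩
  P={9,10}:  v_{9} + v_{10} = v_{5} + v_{6} + v_{7} + v_{8}  ⟹  sig = ⟨2 | 1 1 1 1⟩
  P={4,10}:  v_{4} + v_{10} = 2·v_{3} + v_{6} + v_{7}  ⟹  sig = ⟨2 | 1 1 2⟩
  P={2,4,9}:  v_{2} + v_{4} + v_{9} = 0  ⟹  sig = ⟨3 | 0⟩
  P={1,3,6,7}:  v_{1} + v_{3} + v_{6} + v_{7} = v_{2}  ⟹  sig = ⟨4 | 1⟩
  P={3,6,7,8}:  v_{3} + v_{6} + v_{7} + v_{8} = v_{10}  ⟹  sig = ⟨4 | 1⟩
  P={1,5,6,7}:  v_{1} + v_{5} + v_{6} + v_{7} = v_{2} + v_{9}  ⟹  sig = ⟨4 | 1 1⟩
  P={1,6,7,8}:  v_{1} + v_{6} + v_{7} + v_{8} = 2·v_{2} + v_{9}  ⟹  sig = ⟨4 | 1 2⟩

Hence PRS(X_Σ) =
{ ⟨2 | 1⟩ ×3,  ⟨2 | 1 1⟩,  ⟨2 | 1 1 1 1⟩,  ⟨2 | 1 1 2⟩,  ⟨3 | 0⟩,  ⟨4 | 1⟩ ×2,  ⟨4 | 1 1⟩,  ⟨4 | 1 2⟩ }


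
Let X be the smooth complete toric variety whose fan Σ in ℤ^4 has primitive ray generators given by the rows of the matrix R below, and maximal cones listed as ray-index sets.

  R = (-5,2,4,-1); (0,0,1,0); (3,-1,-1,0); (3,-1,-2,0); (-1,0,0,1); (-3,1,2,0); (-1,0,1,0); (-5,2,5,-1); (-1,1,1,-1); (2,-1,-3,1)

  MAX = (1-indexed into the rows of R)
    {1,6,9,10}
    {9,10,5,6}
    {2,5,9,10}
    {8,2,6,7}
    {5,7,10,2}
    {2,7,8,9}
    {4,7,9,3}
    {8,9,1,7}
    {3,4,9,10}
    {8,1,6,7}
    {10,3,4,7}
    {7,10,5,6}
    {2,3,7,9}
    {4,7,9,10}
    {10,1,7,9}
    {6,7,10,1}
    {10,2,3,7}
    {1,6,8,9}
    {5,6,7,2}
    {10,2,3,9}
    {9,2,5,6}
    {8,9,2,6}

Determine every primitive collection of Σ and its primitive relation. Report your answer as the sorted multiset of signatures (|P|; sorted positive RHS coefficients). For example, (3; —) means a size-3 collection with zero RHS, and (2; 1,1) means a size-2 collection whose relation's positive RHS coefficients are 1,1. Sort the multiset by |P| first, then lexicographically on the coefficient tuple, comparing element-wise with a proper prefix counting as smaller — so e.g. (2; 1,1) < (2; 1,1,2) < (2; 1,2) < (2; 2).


Primitive collections (18):

  P={4,6}:  v_{4} + v_{6} = 0  ⇒ sig = (2; —)
  P={1,2}:  v_{1} + v_{2} = v_{8}  ⇒ sig = (2; 1)
  P={2,4}:  v_{2} + v_{4} = v_{3}  ⇒ sig = (2; 1)
  P={3,6}:  v_{3} + v_{6} = v_{2}  ⇒ sig = (2; 1)
  P={8,10}:  v_{8} + v_{10} = v_{6}  ⇒ sig = (2; 1)
  P={1,4}:  v_{1} + v_{4} = v_{7} + v_{9}  ⇒ sig = (2; 1,1)
  P={4,5}:  v_{4} + v_{5} = v_{2} + v_{10}  ⇒ sig = (2; 1,1)
  P={1,3}:  v_{1} + v_{3} = v_{2} + v_{7} + v_{9}  ⇒ sig = (2; 1,1,1)
  P={4,8}:  v_{4} + v_{8} = v_{2} + v_{7} + v_{9}  ⇒ sig = (2; 1,1,1)
  P={3,8}:  v_{3} + v_{8} = 2·v_{2} + v_{7} + v_{9}  ⇒ sig = (2; 1,1,2)
  P={3,5}:  v_{3} + v_{5} = 2·v_{2} + v_{10}  ⇒ sig = (2; 1,2)
  P={5,8}:  v_{5} + v_{8} = v_{2} + 2·v_{6}  ⇒ sig = (2; 1,2)
  P={1,5}:  v_{1} + v_{5} = 2·v_{6}  ⇒ sig = (2; 2)
  P={2,6,10}:  v_{2} + v_{6} + v_{10} = v_{5}  ⇒ sig = (3; 1)
  P={5,7,9}:  v_{5} + v_{7} + v_{9} = v_{6}  ⇒ sig = (3; 1)
  P={6,7,9}:  v_{6} + v_{7} + v_{9} = v_{1}  ⇒ sig = (3; 1)
  P={2,7,9,10}:  v_{2} + v_{7} + v_{9} + v_{10} = 0  ⇒ sig = (4; —)
  P={3,7,9,10}:  v_{3} + v_{7} + v_{9} + v_{10} = v_{4}  ⇒ sig = (4; 1)

so the primitive-relation signature multiset is
    |P|=2: 13 collections, coeffs (), (1), (1), (1), (1), (1,1), (1,1), (1,1,1), (1,1,1), (1,1,2), (1,2), (1,2), (2)
    |P|=3: 3 collections, coeffs (1), (1), (1)
    |P|=4: 2 collections, coeffs (), (1)


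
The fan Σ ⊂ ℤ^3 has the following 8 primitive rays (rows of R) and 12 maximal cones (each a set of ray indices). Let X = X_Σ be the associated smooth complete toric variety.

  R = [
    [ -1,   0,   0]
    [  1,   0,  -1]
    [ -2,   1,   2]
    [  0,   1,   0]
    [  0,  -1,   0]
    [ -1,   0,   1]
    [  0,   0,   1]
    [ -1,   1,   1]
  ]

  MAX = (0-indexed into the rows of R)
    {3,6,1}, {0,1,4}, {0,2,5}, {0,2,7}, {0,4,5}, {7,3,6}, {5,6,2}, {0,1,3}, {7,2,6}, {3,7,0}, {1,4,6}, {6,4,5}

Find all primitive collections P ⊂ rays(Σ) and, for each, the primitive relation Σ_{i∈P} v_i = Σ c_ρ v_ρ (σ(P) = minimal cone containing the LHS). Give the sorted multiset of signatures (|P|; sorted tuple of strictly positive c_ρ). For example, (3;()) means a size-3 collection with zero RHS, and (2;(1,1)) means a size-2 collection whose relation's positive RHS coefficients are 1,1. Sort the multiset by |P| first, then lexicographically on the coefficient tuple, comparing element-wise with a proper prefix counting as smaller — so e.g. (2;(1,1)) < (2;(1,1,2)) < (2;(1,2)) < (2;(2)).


10 collections generate NE(X_Σ); each relation:

  • {1,5}:  v_{1} + v_{5} = 0 ; sig = (2;())
  • {3,4}:  v_{3} + v_{4} = 0 ; sig = (2;())
  • {0,6}:  v_{0} + v_{6} = v_{5} ; sig = (2;(1))
  • {1,2}:  v_{1} + v_{2} = v_{7} ; sig = (2;(1))
  • {1,7}:  v_{1} + v_{7} = v_{3} ; sig = (2;(1))
  • {3,5}:  v_{3} + v_{5} = v_{7} ; sig = (2;(1))
  • {4,7}:  v_{4} + v_{7} = v_{5} ; sig = (2;(1))
  • {5,7}:  v_{5} + v_{7} = v_{2} ; sig = (2;(1))
  • {2,3}:  v_{2} + v_{3} = 2·v_{7} ; sig = (2;(2))
  • {2,4}:  v_{2} + v_{4} = 2·v_{5} ; sig = (2;(2))

Sorted signature multiset PRS(X):
[(2;()), (2;()), (2;(1)), (2;(1)), (2;(1)), (2;(1)), (2;(1)), (2;(1)), (2;(2)), (2;(2))]


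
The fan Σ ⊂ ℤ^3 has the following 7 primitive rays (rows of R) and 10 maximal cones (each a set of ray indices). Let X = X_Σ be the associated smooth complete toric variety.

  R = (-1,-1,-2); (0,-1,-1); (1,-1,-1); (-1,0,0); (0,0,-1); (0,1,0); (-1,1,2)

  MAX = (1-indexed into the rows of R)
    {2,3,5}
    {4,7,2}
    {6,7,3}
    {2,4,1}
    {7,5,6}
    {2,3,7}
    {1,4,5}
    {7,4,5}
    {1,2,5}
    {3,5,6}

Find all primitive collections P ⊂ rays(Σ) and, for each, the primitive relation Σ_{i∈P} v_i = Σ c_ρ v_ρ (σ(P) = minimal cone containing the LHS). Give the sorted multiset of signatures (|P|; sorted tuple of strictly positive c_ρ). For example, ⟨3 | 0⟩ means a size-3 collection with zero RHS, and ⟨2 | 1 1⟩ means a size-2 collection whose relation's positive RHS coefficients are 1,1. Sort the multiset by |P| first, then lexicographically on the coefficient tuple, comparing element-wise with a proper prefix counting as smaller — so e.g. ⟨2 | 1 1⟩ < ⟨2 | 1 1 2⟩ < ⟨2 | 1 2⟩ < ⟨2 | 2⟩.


9 collections generate NE(X_Σ); each relation:

  • {2,6}:  v_{2} + v_{6} = v_{5}  so sig = ⟨2 | 1⟩
  • {3,4}:  v_{3} + v_{4} = v_{2}  so sig = ⟨2 | 1⟩
  • {1,3}:  v_{1} + v_{3} = 2·v_{2} + v_{5}  so sig = ⟨2 | 1 2⟩
  • {1,6}:  v_{1} + v_{6} = v_{4} + 2·v_{5}  so sig = ⟨2 | 1 2⟩
  • {4,6}:  v_{4} + v_{6} = 2·v_{5} + v_{7}  so sig = ⟨2 | 1 2⟩
  • {1,7}:  v_{1} + v_{7} = 2·v_{4}  so sig = ⟨2 | 2⟩
  • {3,5,7}:  v_{3} + v_{5} + v_{7} = 0  so sig = ⟨3 | 0⟩
  • {2,4,5}:  v_{2} + v_{4} + v_{5} = v_{1}  so sig = ⟨3 | 1⟩
  • {2,5,7}:  v_{2} + v_{5} + v_{7} = v_{4}  so sig = ⟨3 | 1⟩

Sorted signature multiset PRS(X):
{ ⟨2 | 1⟩ ×2,  ⟨2 | 1 2⟩ ×3,  ⟨2 | 2⟩,  ⟨3 | 0⟩,  ⟨3 | 1⟩ ×2 }


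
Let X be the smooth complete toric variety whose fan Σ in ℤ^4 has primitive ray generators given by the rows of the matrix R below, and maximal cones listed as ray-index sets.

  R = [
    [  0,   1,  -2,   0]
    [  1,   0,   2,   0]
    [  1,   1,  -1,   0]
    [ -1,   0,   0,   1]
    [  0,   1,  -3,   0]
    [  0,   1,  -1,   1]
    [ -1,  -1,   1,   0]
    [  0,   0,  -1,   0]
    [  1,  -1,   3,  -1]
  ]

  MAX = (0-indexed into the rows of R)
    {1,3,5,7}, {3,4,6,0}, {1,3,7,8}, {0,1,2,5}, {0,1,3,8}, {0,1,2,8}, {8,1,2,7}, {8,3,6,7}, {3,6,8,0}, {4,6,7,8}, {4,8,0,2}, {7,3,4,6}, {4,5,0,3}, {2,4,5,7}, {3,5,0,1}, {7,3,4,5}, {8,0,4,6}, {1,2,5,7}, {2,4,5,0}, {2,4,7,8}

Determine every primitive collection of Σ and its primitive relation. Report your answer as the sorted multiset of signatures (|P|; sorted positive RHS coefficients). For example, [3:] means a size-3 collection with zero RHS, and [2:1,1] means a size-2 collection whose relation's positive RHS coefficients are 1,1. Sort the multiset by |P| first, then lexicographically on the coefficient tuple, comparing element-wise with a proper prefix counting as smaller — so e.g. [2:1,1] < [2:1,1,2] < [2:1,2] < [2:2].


Primitive collections (8):

  {2,6}:  v_{2} + v_{6} = 0 ; sig = [2:]
  {0,7}:  v_{0} + v_{7} = v_{4} ; sig = [2:1]
  {1,4}:  v_{1} + v_{4} = v_{2} ; sig = [2:1]
  {2,3}:  v_{2} + v_{3} = v_{5} ; sig = [2:1]
  {5,6}:  v_{5} + v_{6} = v_{3} ; sig = [2:1]
  {5,8}:  v_{5} + v_{8} = v_{1} ; sig = [2:1]
  {1,6}:  v_{1} + v_{6} = v_{3} + v_{8} ; sig = [2:1,1]
  {3,4,8}:  v_{3} + v_{4} + v_{8} = 0 ; sig = [3:]

Sorted signature multiset PRS(X):
    |P|=2: 7 collections, coeffs (), (1), (1), (1), (1), (1), (1,1)
    |P|=3: 1 collection, coeffs ()


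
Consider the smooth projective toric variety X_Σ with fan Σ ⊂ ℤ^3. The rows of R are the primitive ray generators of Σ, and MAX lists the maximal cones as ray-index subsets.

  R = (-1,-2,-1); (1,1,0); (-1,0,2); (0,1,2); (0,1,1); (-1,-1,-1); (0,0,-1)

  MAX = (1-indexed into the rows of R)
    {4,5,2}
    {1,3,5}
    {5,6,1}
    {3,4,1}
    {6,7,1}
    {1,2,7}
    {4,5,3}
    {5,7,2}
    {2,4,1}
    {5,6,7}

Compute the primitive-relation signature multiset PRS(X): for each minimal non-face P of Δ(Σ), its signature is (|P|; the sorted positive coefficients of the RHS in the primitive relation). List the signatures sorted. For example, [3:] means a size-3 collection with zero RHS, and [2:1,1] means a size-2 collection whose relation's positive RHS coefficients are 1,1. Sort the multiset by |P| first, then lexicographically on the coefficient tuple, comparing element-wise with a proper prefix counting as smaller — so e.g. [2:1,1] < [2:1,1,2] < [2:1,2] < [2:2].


Σ has 9 primitive collections:

  P = {2,3}:  v_{2} + v_{3} = v_{4}  ⇒ sig = [2:1]
  P = {2,6}:  v_{2} + v_{6} = v_{7}  ⇒ sig = [2:1]
  P = {4,7}:  v_{4} + v_{7} = v_{5}  ⇒ sig = [2:1]
  P = {3,7}:  v_{3} + v_{7} = v_{1} + 2·v_{5}  ⇒ sig = [2:1,2]
  P = {4,6}:  v_{4} + v_{6} = v_{1} + 2·v_{5}  ⇒ sig = [2:1,2]
  P = {3,6}:  v_{3} + v_{6} = 2·v_{1} + 3·v_{5}  ⇒ sig = [2:2,3]
  P = {1,2,5}:  v_{1} + v_{2} + v_{5} = 0  ⇒ sig = [3:]
  P = {1,4,5}:  v_{1} + v_{4} + v_{5} = v_{3}  ⇒ sig = [3:1]
  P = {1,5,7}:  v_{1} + v_{5} + v_{7} = v_{6}  ⇒ sig = [3:1]

Signatures (|P|; sorted positive RHS coefficients), sorted:
    [2:1]
    [2:1]
    [2:1]
    [2:1,2]
    [2:1,2]
    [2:2,3]
    [3:]
    [3:1]
    [3:1]


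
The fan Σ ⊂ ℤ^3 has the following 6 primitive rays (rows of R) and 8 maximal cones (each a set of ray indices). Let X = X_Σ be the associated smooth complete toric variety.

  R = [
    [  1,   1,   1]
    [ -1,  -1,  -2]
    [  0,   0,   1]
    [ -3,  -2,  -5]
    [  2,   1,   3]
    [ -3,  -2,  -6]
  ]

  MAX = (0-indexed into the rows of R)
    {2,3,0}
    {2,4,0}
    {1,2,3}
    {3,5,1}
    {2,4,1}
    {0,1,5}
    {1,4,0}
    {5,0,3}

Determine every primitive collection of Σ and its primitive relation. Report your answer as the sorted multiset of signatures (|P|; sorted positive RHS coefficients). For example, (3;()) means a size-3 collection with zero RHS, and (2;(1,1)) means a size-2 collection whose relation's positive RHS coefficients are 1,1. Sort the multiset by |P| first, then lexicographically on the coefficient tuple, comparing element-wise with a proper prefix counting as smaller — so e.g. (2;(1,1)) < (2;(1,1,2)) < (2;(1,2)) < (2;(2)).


Δ(Σ) — 6 vertices, 5 min non-faces:

  P={2,5}:  v_{2} + v_{5} = v_{3} ; sig = (2;(1))
  P={3,4}:  v_{3} + v_{4} = v_{1} ; sig = (2;(1))
  P={4,5}:  v_{4} + v_{5} = v_{0} + 2·v_{1} ; sig = (2;(1,2))
  P={0,1,2}:  v_{0} + v_{1} + v_{2} = 0 ; sig = (3;())
  P={0,1,3}:  v_{0} + v_{1} + v_{3} = v_{5} ; sig = (3;(1))

Sorted signature multiset PRS(X):
{ (2;(1)) ×2,  (2;(1,2)),  (3;()),  (3;(1)) }


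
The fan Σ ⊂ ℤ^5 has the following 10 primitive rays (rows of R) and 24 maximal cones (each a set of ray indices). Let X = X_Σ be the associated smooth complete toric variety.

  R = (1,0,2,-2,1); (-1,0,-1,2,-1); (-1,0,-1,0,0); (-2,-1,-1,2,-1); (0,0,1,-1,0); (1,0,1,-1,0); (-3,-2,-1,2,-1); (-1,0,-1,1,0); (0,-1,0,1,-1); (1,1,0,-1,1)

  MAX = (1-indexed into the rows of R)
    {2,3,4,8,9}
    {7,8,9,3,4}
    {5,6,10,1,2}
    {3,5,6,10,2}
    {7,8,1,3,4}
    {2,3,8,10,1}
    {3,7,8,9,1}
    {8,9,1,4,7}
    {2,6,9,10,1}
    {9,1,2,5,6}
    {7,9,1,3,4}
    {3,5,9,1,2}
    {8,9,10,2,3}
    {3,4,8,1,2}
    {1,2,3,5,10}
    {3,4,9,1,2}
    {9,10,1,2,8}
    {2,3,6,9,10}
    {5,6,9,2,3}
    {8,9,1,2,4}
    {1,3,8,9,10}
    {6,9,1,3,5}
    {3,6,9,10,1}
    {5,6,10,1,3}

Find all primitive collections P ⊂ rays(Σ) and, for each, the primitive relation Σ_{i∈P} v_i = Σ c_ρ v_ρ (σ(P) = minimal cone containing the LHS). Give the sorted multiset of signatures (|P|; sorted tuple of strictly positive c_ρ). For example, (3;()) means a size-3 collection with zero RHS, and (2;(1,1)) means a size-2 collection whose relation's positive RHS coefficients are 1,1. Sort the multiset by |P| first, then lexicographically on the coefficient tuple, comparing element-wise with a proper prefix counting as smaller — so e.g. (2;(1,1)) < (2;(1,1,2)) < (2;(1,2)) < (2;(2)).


Σ has 14 primitive collections:

  {6,8}:  v_{6} + v_{8} = 0  ⇒ sig = (2;())
  {4,10}:  v_{4} + v_{10} = v_{8}  ⇒ sig = (2;(1))
  {5,8}:  v_{5} + v_{8} = v_{1} + v_{2} + v_{3}  ⇒ sig = (2;(1,1,1))
  {4,6}:  v_{4} + v_{6} = v_{1} + v_{2} + v_{3} + v_{9}  ⇒ sig = (2;(1,1,1,1))
  {6,7}:  v_{6} + v_{7} = v_{1} + v_{3} + v_{4} + v_{9}  ⇒ sig = (2;(1,1,1,1))
  {7,10}:  v_{7} + v_{10} = v_{1} + v_{3} + 2·v_{8} + v_{9}  ⇒ sig = (2;(1,1,1,2))
  {5,7}:  v_{5} + v_{7} = 2·v_{1} + v_{2} + 2·v_{3} + v_{4} + v_{9}  ⇒ sig = (2;(1,1,1,2,2))
  {4,5}:  v_{4} + v_{5} = 2·v_{1} + 2·v_{2} + 2·v_{3} + v_{9}  ⇒ sig = (2;(1,2,2,2))
  {2,7}:  v_{2} + v_{7} = 2·v_{4}  ⇒ sig = (2;(2))
  {5,9,10}:  v_{5} + v_{9} + v_{10} = v_{6}  ⇒ sig = (3;(1))
  {1,2,3,6}:  v_{1} + v_{2} + v_{3} + v_{6} = v_{5}  ⇒ sig = (4;(1))
  {1,2,3,9,10}:  v_{1} + v_{2} + v_{3} + v_{9} + v_{10} = 0  ⇒ sig = (5;())
  {1,2,3,8,9}:  v_{1} + v_{2} + v_{3} + v_{8} + v_{9} = v_{4}  ⇒ sig = (5;(1))
  {1,3,4,8,9}:  v_{1} + v_{3} + v_{4} + v_{8} + v_{9} = v_{7}  ⇒ sig = (5;(1))

Hence PRS(X_Σ) =
    (2;())
    (2;(1))
    (2;(1,1,1))
    (2;(1,1,1,1))
    (2;(1,1,1,1))
    (2;(1,1,1,2))
    (2;(1,1,1,2,2))
    (2;(1,2,2,2))
    (2;(2))
    (3;(1))
    (4;(1))
    (5;())
    (5;(1))
    (5;(1))


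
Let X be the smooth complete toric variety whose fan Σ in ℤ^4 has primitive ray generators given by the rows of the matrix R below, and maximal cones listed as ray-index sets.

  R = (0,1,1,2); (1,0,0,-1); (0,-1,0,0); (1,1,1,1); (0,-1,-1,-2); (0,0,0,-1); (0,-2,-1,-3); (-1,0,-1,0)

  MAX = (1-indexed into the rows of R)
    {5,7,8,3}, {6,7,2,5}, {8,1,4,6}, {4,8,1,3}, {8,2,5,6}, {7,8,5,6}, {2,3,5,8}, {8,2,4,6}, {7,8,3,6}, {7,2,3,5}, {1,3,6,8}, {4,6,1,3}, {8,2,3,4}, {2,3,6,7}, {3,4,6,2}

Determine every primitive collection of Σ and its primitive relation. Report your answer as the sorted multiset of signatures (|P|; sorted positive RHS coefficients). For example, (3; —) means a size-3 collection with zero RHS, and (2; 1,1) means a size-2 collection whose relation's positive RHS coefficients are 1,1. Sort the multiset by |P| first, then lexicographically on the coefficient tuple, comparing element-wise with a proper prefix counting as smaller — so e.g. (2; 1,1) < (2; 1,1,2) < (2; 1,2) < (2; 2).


Δ(Σ) — 8 vertices, 9 min non-faces:

  P = {1,5}:  v_{1} + v_{5} = 0  ⟹  sig = (2; —)
  P = {1,2}:  v_{1} + v_{2} = v_{4}  ⟹  sig = (2; 1)
  P = {4,5}:  v_{4} + v_{5} = v_{2}  ⟹  sig = (2; 1)
  P = {1,7}:  v_{1} + v_{7} = v_{3} + v_{6}  ⟹  sig = (2; 1,1)
  P = {4,7}:  v_{4} + v_{7} = v_{2} + v_{3} + v_{6}  ⟹  sig = (2; 1,1,1)
  P = {3,5,6}:  v_{3} + v_{5} + v_{6} = v_{7}  ⟹  sig = (3; 1)
  P = {2,7,8}:  v_{2} + v_{7} + v_{8} = 2·v_{5}  ⟹  sig = (3; 2)
  P = {3,4,6,8}:  v_{3} + v_{4} + v_{6} + v_{8} = 0  ⟹  sig = (4; —)
  P = {2,3,6,8}:  v_{2} + v_{3} + v_{6} + v_{8} = v_{5}  ⟹  sig = (4; 1)

Signatures (|P|; sorted positive RHS coefficients), sorted:
    |P|=2: 5 collections, coeffs (), (1), (1), (1,1), (1,1,1)
    |P|=3: 2 collections, coeffs (1), (2)
    |P|=4: 2 collections, coeffs (), (1)


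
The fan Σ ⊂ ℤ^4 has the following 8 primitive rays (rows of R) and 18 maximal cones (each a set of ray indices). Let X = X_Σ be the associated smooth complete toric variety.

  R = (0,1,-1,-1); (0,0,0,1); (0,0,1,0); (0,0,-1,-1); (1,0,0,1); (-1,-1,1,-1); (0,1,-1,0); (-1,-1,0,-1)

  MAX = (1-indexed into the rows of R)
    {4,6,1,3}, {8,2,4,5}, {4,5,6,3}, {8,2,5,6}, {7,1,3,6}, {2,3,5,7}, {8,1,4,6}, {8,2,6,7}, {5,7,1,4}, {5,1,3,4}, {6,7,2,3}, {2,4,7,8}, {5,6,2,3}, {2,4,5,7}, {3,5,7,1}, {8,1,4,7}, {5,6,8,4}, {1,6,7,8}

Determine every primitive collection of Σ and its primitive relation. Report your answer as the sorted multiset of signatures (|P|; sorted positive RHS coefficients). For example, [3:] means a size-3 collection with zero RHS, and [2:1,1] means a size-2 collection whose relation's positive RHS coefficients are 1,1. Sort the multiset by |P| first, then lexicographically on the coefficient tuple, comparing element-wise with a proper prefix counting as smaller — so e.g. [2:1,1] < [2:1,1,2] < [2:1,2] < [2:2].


|primitive collections| = 10. Relations:

  P = {1,2}:  v_{1} + v_{2} = v_{7}  →  sig = [2:1]
  P = {3,8}:  v_{3} + v_{8} = v_{6}  →  sig = [2:1]
  P = {2,3,4}:  v_{2} + v_{3} + v_{4} = 0  →  sig = [3:]
  P = {5,6,7}:  v_{5} + v_{6} + v_{7} = 0  →  sig = [3:]
  P = {1,5,8}:  v_{1} + v_{5} + v_{8} = v_{4}  →  sig = [3:1]
  P = {2,4,6}:  v_{2} + v_{4} + v_{6} = v_{8}  →  sig = [3:1]
  P = {3,4,7}:  v_{3} + v_{4} + v_{7} = v_{1}  →  sig = [3:1]
  P = {1,5,6}:  v_{1} + v_{5} + v_{6} = v_{3} + v_{4}  →  sig = [3:1,1]
  P = {4,6,7}:  v_{4} + v_{6} + v_{7} = v_{1} + v_{8}  →  sig = [3:1,1]
  P = {5,7,8}:  v_{5} + v_{7} + v_{8} = v_{2} + v_{4}  →  sig = [3:1,1]

Signatures (|P|; sorted positive RHS coefficients), sorted:
    [2:1]
    [2:1]
    [3:]
    [3:]
    [3:1]
    [3:1]
    [3:1]
    [3:1,1]
    [3:1,1]
    [3:1,1]


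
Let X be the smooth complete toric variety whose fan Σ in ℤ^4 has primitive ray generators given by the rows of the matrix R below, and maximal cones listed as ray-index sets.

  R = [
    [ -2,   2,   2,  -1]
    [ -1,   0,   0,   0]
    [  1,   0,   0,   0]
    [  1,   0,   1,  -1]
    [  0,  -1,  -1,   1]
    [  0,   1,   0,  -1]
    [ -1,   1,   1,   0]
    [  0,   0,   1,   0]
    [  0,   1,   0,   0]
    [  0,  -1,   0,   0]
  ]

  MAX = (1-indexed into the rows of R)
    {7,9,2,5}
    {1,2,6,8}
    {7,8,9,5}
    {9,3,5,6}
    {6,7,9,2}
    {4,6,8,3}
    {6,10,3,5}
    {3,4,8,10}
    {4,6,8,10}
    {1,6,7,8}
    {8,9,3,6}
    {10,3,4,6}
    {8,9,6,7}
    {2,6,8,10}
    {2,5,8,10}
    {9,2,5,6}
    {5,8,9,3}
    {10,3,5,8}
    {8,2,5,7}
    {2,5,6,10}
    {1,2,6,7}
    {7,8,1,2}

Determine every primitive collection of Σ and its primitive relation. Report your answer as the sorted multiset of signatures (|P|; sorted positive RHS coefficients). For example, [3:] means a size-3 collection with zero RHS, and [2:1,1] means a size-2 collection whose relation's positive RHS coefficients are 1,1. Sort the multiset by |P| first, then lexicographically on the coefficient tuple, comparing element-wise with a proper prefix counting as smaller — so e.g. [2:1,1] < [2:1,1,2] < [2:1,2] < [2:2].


Σ has 18 primitive collections:

  P={2,3}:  v_{2} + v_{3} = 0  →  sig = [2:]
  P={9,10}:  v_{9} + v_{10} = 0  →  sig = [2:]
  P={1,5}:  v_{1} + v_{5} = v_{2} + v_{7}  →  sig = [2:1,1]
  P={3,7}:  v_{3} + v_{7} = v_{8} + v_{9}  →  sig = [2:1,1]
  P={4,5}:  v_{4} + v_{5} = v_{3} + v_{10}  →  sig = [2:1,1]
  P={7,10}:  v_{7} + v_{10} = v_{2} + v_{8}  →  sig = [2:1,1]
  P={1,3}:  v_{1} + v_{3} = v_{6} + v_{7} + v_{8}  →  sig = [2:1,1,1]
  P={2,4}:  v_{2} + v_{4} = v_{6} + v_{8} + v_{10}  →  sig = [2:1,1,1]
  P={4,9}:  v_{4} + v_{9} = v_{3} + v_{6} + v_{8}  →  sig = [2:1,1,1]
  P={1,9}:  v_{1} + v_{9} = v_{6} + 2·v_{7}  →  sig = [2:1,2]
  P={4,7}:  v_{4} + v_{7} = v_{6} + 2·v_{8}  →  sig = [2:1,2]
  P={1,10}:  v_{1} + v_{10} = 2·v_{2} + v_{6} + 2·v_{8}  →  sig = [2:1,2,2]
  P={1,4}:  v_{1} + v_{4} = v_{2} + 2·v_{6} + 3·v_{8}  →  sig = [2:1,2,3]
  P={5,6,8}:  v_{5} + v_{6} + v_{8} = 0  →  sig = [3:]
  P={2,8,9}:  v_{2} + v_{8} + v_{9} = v_{7}  →  sig = [3:1]
  P={5,6,7}:  v_{5} + v_{6} + v_{7} = v_{2} + v_{9}  →  sig = [3:1,1]
  P={2,6,7,8}:  v_{2} + v_{6} + v_{7} + v_{8} = v_{1}  →  sig = [4:1]
  P={3,6,8,10}:  v_{3} + v_{6} + v_{8} + v_{10} = v_{4}  →  sig = [4:1]

Hence PRS(X_Σ) =
[[2:], [2:], [2:1,1], [2:1,1], [2:1,1], [2:1,1], [2:1,1,1], [2:1,1,1], [2:1,1,1], [2:1,2], [2:1,2], [2:1,2,2], [2:1,2,3], [3:], [3:1], [3:1,1], [4:1], [4:1]]


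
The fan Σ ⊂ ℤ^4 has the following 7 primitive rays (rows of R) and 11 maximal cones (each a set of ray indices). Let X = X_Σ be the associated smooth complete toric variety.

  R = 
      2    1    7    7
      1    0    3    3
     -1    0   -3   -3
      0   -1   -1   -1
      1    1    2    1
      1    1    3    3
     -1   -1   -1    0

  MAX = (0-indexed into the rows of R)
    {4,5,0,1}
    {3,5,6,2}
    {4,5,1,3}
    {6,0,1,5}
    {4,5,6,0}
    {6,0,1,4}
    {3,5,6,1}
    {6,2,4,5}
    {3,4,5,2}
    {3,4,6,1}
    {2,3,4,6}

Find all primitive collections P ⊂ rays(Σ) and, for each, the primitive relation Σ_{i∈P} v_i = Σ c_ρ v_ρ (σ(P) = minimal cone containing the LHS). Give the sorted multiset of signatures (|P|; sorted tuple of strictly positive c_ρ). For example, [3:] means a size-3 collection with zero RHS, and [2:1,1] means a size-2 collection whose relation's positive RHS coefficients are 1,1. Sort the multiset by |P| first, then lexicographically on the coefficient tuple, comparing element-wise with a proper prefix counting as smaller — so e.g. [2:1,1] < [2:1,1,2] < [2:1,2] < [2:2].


Δ(Σ) — 7 vertices, 5 min non-faces:

  • {1,2}:  v_{1} + v_{2} = 0  ⟹  sig = [2:]
  • {0,2}:  v_{0} + v_{2} = v_{4} + v_{5} + v_{6}  ⟹  sig = [2:1,1,1]
  • {0,3}:  v_{0} + v_{3} = 2·v_{1}  ⟹  sig = [2:2]
  • {1,4,5,6}:  v_{1} + v_{4} + v_{5} + v_{6} = v_{0}  ⟹  sig = [4:1]
  • {3,4,5,6}:  v_{3} + v_{4} + v_{5} + v_{6} = v_{1}  ⟹  sig = [4:1]

Sorted signature multiset PRS(X):
[[2:], [2:1,1,1], [2:2], [4:1], [4:1]]


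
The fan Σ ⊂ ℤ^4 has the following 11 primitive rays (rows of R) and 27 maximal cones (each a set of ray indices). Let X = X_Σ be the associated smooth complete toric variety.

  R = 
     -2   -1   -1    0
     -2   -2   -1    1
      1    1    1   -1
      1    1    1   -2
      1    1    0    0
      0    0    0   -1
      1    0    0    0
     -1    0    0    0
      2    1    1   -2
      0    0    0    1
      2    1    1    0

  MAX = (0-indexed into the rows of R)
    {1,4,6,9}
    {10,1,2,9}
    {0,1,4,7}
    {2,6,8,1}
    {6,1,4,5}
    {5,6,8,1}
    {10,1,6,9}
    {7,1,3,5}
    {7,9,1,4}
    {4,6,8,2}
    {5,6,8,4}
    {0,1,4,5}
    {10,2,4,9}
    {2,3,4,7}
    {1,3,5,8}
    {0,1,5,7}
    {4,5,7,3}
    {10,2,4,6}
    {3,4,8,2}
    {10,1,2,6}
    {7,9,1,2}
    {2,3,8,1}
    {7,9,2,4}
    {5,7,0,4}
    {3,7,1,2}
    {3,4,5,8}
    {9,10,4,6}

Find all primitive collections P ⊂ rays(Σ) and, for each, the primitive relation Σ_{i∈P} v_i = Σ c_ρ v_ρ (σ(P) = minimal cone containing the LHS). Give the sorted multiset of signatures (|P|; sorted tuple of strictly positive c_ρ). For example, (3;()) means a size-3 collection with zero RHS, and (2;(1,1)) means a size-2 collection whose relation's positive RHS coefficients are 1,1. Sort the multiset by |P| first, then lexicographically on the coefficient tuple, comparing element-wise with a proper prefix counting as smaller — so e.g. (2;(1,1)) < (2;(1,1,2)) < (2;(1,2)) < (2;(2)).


|primitive collections| = 23. Relations:

  • {0,10}:  v_{0} + v_{10} = 0  ⇒ sig = (2;())
  • {5,9}:  v_{5} + v_{9} = 0  ⇒ sig = (2;())
  • {6,7}:  v_{6} + v_{7} = 0  ⇒ sig = (2;())
  • {2,5}:  v_{2} + v_{5} = v_{3}  ⇒ sig = (2;(1))
  • {3,6}:  v_{3} + v_{6} = v_{8}  ⇒ sig = (2;(1))
  • {3,9}:  v_{3} + v_{9} = v_{2}  ⇒ sig = (2;(1))
  • {7,8}:  v_{7} + v_{8} = v_{3}  ⇒ sig = (2;(1))
  • {0,2}:  v_{0} + v_{2} = v_{5} + v_{7}  ⇒ sig = (2;(1,1))
  • {5,10}:  v_{5} + v_{10} = v_{2} + v_{6}  ⇒ sig = (2;(1,1))
  • {7,10}:  v_{7} + v_{10} = v_{2} + v_{9}  ⇒ sig = (2;(1,1))
  • {8,9}:  v_{8} + v_{9} = v_{2} + v_{6}  ⇒ sig = (2;(1,1))
  • {0,6}:  v_{0} + v_{6} = v_{1} + v_{4} + v_{5}  ⇒ sig = (2;(1,1,1))
  • {0,9}:  v_{0} + v_{9} = v_{1} + v_{4} + v_{7}  ⇒ sig = (2;(1,1,1))
  • {0,3}:  v_{0} + v_{3} = 2·v_{5} + v_{7}  ⇒ sig = (2;(1,2))
  • {3,10}:  v_{3} + v_{10} = 2·v_{2} + v_{6}  ⇒ sig = (2;(1,2))
  • {0,8}:  v_{0} + v_{8} = 2·v_{5}  ⇒ sig = (2;(2))
  • {8,10}:  v_{8} + v_{10} = 2·v_{2} + 2·v_{6}  ⇒ sig = (2;(2,2))
  • {1,2,4}:  v_{1} + v_{2} + v_{4} = 0  ⇒ sig = (3;())
  • {1,3,4}:  v_{1} + v_{3} + v_{4} = v_{5}  ⇒ sig = (3;(1))
  • {2,6,9}:  v_{2} + v_{6} + v_{9} = v_{10}  ⇒ sig = (3;(1))
  • {1,4,8}:  v_{1} + v_{4} + v_{8} = v_{5} + v_{6}  ⇒ sig = (3;(1,1))
  • {1,4,10}:  v_{1} + v_{4} + v_{10} = v_{6} + v_{9}  ⇒ sig = (3;(1,1))
  • {1,4,5,7}:  v_{1} + v_{4} + v_{5} + v_{7} = v_{0}  ⇒ sig = (4;(1))

Sorted signature multiset PRS(X):
[(2;()), (2;()), (2;()), (2;(1)), (2;(1)), (2;(1)), (2;(1)), (2;(1,1)), (2;(1,1)), (2;(1,1)), (2;(1,1)), (2;(1,1,1)), (2;(1,1,1)), (2;(1,2)), (2;(1,2)), (2;(2)), (2;(2,2)), (3;()), (3;(1)), (3;(1)), (3;(1,1)), (3;(1,1)), (4;(1))]


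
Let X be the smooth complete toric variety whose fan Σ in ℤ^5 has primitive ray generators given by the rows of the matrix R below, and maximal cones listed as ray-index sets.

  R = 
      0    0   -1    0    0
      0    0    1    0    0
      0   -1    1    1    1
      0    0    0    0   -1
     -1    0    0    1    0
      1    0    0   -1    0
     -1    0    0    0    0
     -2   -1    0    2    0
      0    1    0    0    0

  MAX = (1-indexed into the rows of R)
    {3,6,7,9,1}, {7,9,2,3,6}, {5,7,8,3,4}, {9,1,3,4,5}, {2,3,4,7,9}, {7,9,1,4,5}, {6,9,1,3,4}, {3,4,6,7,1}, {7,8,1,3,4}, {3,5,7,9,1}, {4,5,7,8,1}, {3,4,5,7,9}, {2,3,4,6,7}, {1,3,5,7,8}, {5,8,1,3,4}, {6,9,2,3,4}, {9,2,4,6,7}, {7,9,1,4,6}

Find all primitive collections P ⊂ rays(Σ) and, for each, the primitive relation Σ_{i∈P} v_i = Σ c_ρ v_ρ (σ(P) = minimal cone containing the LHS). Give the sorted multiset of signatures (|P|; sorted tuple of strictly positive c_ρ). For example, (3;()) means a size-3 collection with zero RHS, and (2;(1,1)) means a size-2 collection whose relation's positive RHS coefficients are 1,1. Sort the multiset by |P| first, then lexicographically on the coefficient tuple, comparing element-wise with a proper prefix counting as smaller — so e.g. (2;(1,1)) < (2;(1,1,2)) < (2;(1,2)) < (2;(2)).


Minimal non-faces — 9 found among 9 rays, 18 max cones:

  • {1,2}:  v_{1} + v_{2} = 0 ; sig = (2;())
  • {5,6}:  v_{5} + v_{6} = 0 ; sig = (2;())
  • {2,5}:  v_{2} + v_{5} = v_{3} + v_{4} + v_{7} + v_{9} ; sig = (2;(1,1,1,1))
  • {2,8}:  v_{2} + v_{8} = v_{3} + v_{4} + v_{5} + v_{7} ; sig = (2;(1,1,1,1))
  • {6,8}:  v_{6} + v_{8} = v_{1} + v_{3} + v_{4} + v_{7} ; sig = (2;(1,1,1,1))
  • {8,9}:  v_{8} + v_{9} = 2·v_{5} ; sig = (2;(2))
  • {1,3,4,5,7}:  v_{1} + v_{3} + v_{4} + v_{5} + v_{7} = v_{8} ; sig = (5;(1))
  • {1,3,4,7,9}:  v_{1} + v_{3} + v_{4} + v_{7} + v_{9} = v_{5} ; sig = (5;(1))
  • {3,4,6,7,9}:  v_{3} + v_{4} + v_{6} + v_{7} + v_{9} = v_{2} ; sig = (5;(1))

Hence PRS(X_Σ) =
[(2;()), (2;()), (2;(1,1,1,1)), (2;(1,1,1,1)), (2;(1,1,1,1)), (2;(2)), (5;(1)), (5;(1)), (5;(1))]


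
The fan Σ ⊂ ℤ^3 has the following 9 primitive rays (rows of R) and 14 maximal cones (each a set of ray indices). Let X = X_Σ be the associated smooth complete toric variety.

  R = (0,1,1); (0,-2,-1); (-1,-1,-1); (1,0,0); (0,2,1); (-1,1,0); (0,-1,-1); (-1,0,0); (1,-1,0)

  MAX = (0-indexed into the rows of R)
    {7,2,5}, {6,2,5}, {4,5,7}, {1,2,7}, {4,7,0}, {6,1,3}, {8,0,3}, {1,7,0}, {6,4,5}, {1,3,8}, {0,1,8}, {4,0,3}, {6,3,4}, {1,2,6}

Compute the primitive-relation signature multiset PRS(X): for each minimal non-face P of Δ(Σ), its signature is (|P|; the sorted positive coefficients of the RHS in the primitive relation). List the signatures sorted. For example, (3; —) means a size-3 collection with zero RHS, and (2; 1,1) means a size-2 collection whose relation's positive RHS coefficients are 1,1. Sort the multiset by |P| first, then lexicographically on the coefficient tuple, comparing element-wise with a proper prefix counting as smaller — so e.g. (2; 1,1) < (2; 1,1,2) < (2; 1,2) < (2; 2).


16 collections generate NE(X_Σ); each relation:

  {0,6}:  v_{0} + v_{6} = 0  →  sig = (2; —)
  {1,4}:  v_{1} + v_{4} = 0  →  sig = (2; —)
  {3,7}:  v_{3} + v_{7} = 0  →  sig = (2; —)
  {5,8}:  v_{5} + v_{8} = 0  →  sig = (2; —)
  {0,2}:  v_{0} + v_{2} = v_{7}  →  sig = (2; 1)
  {1,5}:  v_{1} + v_{5} = v_{2}  →  sig = (2; 1)
  {2,3}:  v_{2} + v_{3} = v_{6}  →  sig = (2; 1)
  {2,4}:  v_{2} + v_{4} = v_{5}  →  sig = (2; 1)
  {2,8}:  v_{2} + v_{8} = v_{1}  →  sig = (2; 1)
  {6,7}:  v_{6} + v_{7} = v_{2}  →  sig = (2; 1)
  {0,5}:  v_{0} + v_{5} = v_{4} + v_{7}  →  sig = (2; 1,1)
  {3,5}:  v_{3} + v_{5} = v_{4} + v_{6}  →  sig = (2; 1,1)
  {4,8}:  v_{4} + v_{8} = v_{0} + v_{3}  →  sig = (2; 1,1)
  {6,8}:  v_{6} + v_{8} = v_{1} + v_{3}  →  sig = (2; 1,1)
  {7,8}:  v_{7} + v_{8} = v_{0} + v_{1}  →  sig = (2; 1,1)
  {0,1,3}:  v_{0} + v_{1} + v_{3} = v_{8}  →  sig = (3; 1)

Signatures (|P|; sorted positive RHS coefficients), sorted:
    |P|=2: 15 collections, coeffs (), (), (), (), (1), (1), (1), (1), (1), (1), (1,1), (1,1), (1,1), (1,1), (1,1)
    |P|=3: 1 collection, coeffs (1)
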